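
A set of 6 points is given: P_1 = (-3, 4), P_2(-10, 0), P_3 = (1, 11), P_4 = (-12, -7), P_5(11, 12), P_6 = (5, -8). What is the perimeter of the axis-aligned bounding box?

86

Width = max x − min x = 11 − (-12) = 23.
Height = max y − min y = 12 − (-8) = 20.
Perimeter = 2(23 + 20) = 86.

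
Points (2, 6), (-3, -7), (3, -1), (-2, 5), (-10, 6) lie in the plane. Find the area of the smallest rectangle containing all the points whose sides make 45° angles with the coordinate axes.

In coordinates u = x + y, v = x − y the rectangle is axis-aligned; the map (x,y)→(u,v) scales areas by 2.
u-values: 8, -10, 2, 3, -4; range = 8 − (-10) = 18.
v-values: -4, 4, 4, -7, -16; range = 4 − (-16) = 20.
Area = (18 × 20) / 2 = 180.

180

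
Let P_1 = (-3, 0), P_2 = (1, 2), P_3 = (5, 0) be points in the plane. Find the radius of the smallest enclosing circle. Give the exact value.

Side lengths²: P_1P_2² = 20, P_1P_3² = 64, P_2P_3² = 20.
Since P_1P_3² = 64 ≥ 20 + 20 = 40, the angle opposite P_1P_3 is not acute, so the smallest enclosing circle has P_1P_3 as diameter.
Centre = midpoint of P_1P_3 = (1, 0), r² = 64/4 = 16.
r = √16 = 4.

4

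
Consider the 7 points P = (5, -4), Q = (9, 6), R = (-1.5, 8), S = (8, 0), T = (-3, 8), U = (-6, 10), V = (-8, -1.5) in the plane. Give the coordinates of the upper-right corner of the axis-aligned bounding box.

x-range [-8, 9], y-range [-4, 10].
The upper-right corner is (9, 10).

(9, 10)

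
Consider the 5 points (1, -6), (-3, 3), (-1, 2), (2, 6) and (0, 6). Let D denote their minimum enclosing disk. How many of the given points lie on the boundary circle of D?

3

By Welzl's lemma the MEC is supported by two points (diametrically opposite) or three points (on a circumcircle).
The minimum enclosing circle is determined by three boundary points: (1, -6), (2, 6), (0, 6).
Their circumcentre is (1, 1/24) with r² = 21025/576.
The farthest remaining point (-3, 3) is at distance² 14257/576 ≤ 21025/576.
The points at distance exactly r from the centre are (1, -6), (2, 6), (0, 6) — 3 points.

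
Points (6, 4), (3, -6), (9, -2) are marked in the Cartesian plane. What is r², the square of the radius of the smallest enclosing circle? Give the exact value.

27.25

Call the three points A, B, C in the order given.
Side lengths²: AB² = 109, AC² = 45, BC² = 52.
Since AB² = 109 ≥ 52 + 45 = 97, the angle opposite AB is not acute, so the smallest enclosing circle has AB as diameter.
Centre = midpoint of AB = (4.5, -1), r² = 109/4 = 27.25.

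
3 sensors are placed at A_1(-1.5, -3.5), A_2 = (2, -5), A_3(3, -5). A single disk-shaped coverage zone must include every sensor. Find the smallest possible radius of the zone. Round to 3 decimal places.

Side lengths²: A_1A_2² = 14.5, A_1A_3² = 22.5, A_2A_3² = 1.
Since A_1A_3² = 22.5 ≥ 14.5 + 1 = 15.5, the angle opposite A_1A_3 is not acute, so the smallest enclosing circle has A_1A_3 as diameter.
Centre = midpoint of A_1A_3 = (0.75, -4.25), r² = 22.5/4 = 5.625.
r = √(5.625) ≈ 2.372.

2.372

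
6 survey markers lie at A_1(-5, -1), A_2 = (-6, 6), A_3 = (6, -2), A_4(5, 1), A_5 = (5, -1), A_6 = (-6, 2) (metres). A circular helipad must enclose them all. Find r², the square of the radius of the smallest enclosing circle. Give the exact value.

The minimum enclosing circle of a finite set is fixed by two of the points (as a diameter) or three (as a circumcircle).
The farthest pair is A_2–A_3 with squared distance 208. The circle on this segment as diameter has centre (0, 2) and r² = 208/4 = 52.
Check A_1: distance² to centre = 34 ≤ 52, so it lies inside.
All remaining points lie in this disk, and no smaller disk contains both endpoints, so this is the minimum enclosing circle.

52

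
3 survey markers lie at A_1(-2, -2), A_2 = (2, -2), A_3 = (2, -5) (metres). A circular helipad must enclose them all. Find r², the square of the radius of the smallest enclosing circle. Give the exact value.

6.25

Side lengths²: A_1A_2² = 16, A_1A_3² = 25, A_2A_3² = 9.
Since A_1A_3² = 25 ≥ 16 + 9 = 25, the angle opposite A_1A_3 is not acute, so the smallest enclosing circle has A_1A_3 as diameter.
Centre = midpoint of A_1A_3 = (0, -3.5), r² = 25/4 = 6.25.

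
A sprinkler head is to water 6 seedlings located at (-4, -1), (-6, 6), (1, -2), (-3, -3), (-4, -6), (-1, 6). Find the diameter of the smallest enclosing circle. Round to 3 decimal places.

The minimum enclosing circle is determined by three boundary points: (-6, 6), (-4, -6), (-1, 6).
Their circumcentre is (-3.5, 0.25) with r² = 39.3125.
The farthest remaining point (1, -2) is at distance² 25.3125 ≤ 39.3125.
Diameter = 2r = 2√(39.3125) ≈ 12.540.

12.540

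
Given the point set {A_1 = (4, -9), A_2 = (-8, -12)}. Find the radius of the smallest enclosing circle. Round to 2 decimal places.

6.18

The smallest circle enclosing two points has them as diameter endpoints.
Centre = midpoint = (-2, -10.5); r² = |A_1A_2|²/4 = 153/4 = 38.25.
r = √(38.25) ≈ 6.18.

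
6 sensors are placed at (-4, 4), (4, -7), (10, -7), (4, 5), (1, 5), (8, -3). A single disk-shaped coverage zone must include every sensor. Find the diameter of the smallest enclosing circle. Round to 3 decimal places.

The minimum enclosing circle of a finite set is fixed by two of the points (as a diameter) or three (as a circumcircle).
The farthest pair is (-4, 4)–(10, -7) with squared distance 317. The circle on this segment as diameter has centre (3, -1.5) and r² = 317/4 = 79.25.
Check (4, -7): distance² to centre = 31.25 ≤ 79.25, so it lies inside.
All remaining points lie in this disk, and no smaller disk contains both endpoints, so this is the minimum enclosing circle.
Diameter = 2r = 2√(79.25) ≈ 17.804.

17.804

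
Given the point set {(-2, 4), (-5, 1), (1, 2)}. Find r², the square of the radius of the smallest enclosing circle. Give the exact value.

9.25

Call the three points A, B, C in the order given.
Side lengths²: AB² = 18, AC² = 13, BC² = 37.
Since BC² = 37 ≥ 18 + 13 = 31, the angle opposite BC is not acute, so the smallest enclosing circle has BC as diameter.
Centre = midpoint of BC = (-2, 1.5), r² = 37/4 = 9.25.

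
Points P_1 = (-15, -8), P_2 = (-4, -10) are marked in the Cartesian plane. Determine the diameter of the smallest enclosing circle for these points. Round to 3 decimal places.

The smallest circle enclosing two points has them as diameter endpoints.
Centre = midpoint = (-9.5, -9); r² = |P_1P_2|²/4 = 125/4 = 31.25.
Diameter = 2r = 2√(31.25) ≈ 11.180.

11.180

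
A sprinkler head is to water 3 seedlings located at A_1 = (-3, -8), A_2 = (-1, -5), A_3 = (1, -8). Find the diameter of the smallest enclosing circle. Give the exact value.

13/3

Side lengths²: A_1A_2² = 13, A_1A_3² = 16, A_2A_3² = 13.
Since A_1A_3² = 16 < 13 + 13 = 26, the triangle is acute, so the smallest enclosing circle is the circumcircle.
Circumcentre = (-1, -43/6), r² = 169/36.
Diameter = 2r = 2√(169/36) = 13/3.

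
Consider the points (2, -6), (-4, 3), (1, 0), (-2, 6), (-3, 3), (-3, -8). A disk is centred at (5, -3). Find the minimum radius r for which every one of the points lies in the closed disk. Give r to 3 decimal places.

11.402

The required radius is the distance from (5, -3) to the farthest point.
Squared distances: 18, 117, 25, 130, 100, 89.
Maximum is 130, attained at (-2, 6).
r = √130 ≈ 11.402.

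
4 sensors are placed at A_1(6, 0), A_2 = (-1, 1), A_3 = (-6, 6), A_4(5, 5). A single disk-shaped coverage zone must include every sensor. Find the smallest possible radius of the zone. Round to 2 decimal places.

The minimum enclosing circle of a finite set is fixed by two of the points (as a diameter) or three (as a circumcircle).
The farthest pair is A_1–A_3 with squared distance 180. The circle on this segment as diameter has centre (0, 3) and r² = 180/4 = 45.
Check A_2: distance² to centre = 5 ≤ 45, so it lies inside.
All remaining points lie in this disk, and no smaller disk contains both endpoints, so this is the minimum enclosing circle.
r = √45 ≈ 6.71.

6.71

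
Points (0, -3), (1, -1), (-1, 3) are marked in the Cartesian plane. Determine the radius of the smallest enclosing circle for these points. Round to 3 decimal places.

Call the three points A, B, C in the order given.
Side lengths²: AB² = 5, AC² = 37, BC² = 20.
Since AC² = 37 ≥ 20 + 5 = 25, the angle opposite AC is not acute, so the smallest enclosing circle has AC as diameter.
Centre = midpoint of AC = (-0.5, 0), r² = 37/4 = 9.25.
r = √(9.25) ≈ 3.041.

3.041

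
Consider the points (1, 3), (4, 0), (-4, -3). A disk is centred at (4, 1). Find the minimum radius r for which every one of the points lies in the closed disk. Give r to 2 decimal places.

The required radius is the distance from (4, 1) to the farthest point.
Squared distances: 13, 1, 80.
Maximum is 80, attained at (-4, -3).
r = √80 ≈ 8.94.

8.94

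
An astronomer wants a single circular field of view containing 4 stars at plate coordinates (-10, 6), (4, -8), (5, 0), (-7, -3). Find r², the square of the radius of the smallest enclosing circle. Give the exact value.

By Welzl's lemma the MEC is supported by two points (diametrically opposite) or three points (on a circumcircle).
The farthest pair is (-10, 6)–(4, -8) with squared distance 392. The circle on this segment as diameter has centre (-3, -1) and r² = 392/4 = 98.
Check (5, 0): distance² to centre = 65 ≤ 98, so it lies inside.
All remaining points lie in this disk, and no smaller disk contains both endpoints, so this is the minimum enclosing circle.

98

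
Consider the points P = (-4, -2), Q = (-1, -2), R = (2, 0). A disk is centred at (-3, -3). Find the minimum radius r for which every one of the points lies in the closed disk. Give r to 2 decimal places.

5.83

The required radius is the distance from (-3, -3) to the farthest point.
Squared distances: 2, 5, 34.
Maximum is 34, attained at R.
r = √34 ≈ 5.83.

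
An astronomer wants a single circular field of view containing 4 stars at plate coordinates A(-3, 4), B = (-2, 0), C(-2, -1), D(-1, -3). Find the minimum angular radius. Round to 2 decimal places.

By Welzl's lemma the MEC is supported by two points (diametrically opposite) or three points (on a circumcircle).
The farthest pair is A–D with squared distance 53. The circle on this segment as diameter has centre (-2, 0.5) and r² = 53/4 = 13.25.
Check B: distance² to centre = 0.25 ≤ 13.25, so it lies inside.
All remaining points lie in this disk, and no smaller disk contains both endpoints, so this is the minimum enclosing circle.
r = √(13.25) ≈ 3.64.

3.64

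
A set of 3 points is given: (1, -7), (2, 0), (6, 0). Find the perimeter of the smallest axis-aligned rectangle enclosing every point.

24

Width = max x − min x = 6 − 1 = 5.
Height = max y − min y = 0 − (-7) = 7.
Perimeter = 2(5 + 7) = 24.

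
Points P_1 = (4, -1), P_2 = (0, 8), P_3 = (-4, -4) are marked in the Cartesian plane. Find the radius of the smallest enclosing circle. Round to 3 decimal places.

6.336

Side lengths²: P_1P_2² = 97, P_1P_3² = 73, P_2P_3² = 160.
Since P_2P_3² = 160 < 97 + 73 = 170, the triangle is acute, so the smallest enclosing circle is the circumcircle.
Circumcentre = (-23/14, 79/42), r² = 35405/882.
r = √(35405/882) ≈ 6.336.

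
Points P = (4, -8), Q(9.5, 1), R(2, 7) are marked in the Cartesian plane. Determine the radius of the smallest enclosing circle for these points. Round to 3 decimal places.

7.566

Side lengths²: PQ² = 111.25, PR² = 229, QR² = 92.25.
Since PR² = 229 ≥ 111.25 + 92.25 = 203.5, the angle opposite PR is not acute, so the smallest enclosing circle has PR as diameter.
Centre = midpoint of PR = (3, -0.5), r² = 229/4 = 57.25.
r = √(57.25) ≈ 7.566.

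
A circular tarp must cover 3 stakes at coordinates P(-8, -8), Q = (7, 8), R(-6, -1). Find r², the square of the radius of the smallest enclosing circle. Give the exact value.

120.25

Side lengths²: PQ² = 481, PR² = 53, QR² = 250.
Since PQ² = 481 ≥ 250 + 53 = 303, the angle opposite PQ is not acute, so the smallest enclosing circle has PQ as diameter.
Centre = midpoint of PQ = (-0.5, 0), r² = 481/4 = 120.25.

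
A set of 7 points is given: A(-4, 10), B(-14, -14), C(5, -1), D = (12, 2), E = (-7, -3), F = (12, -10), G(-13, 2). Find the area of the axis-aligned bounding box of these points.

624

x ranges over [-14, 12], width 26.
y ranges over [-14, 10], height 24.
Area = 26 × 24 = 624.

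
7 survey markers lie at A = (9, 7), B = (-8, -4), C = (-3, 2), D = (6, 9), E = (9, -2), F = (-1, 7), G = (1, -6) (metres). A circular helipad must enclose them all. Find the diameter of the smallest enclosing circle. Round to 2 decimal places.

The minimum enclosing circle of a finite set is fixed by two of the points (as a diameter) or three (as a circumcircle).
The farthest pair is A–B with squared distance 410. The circle on this segment as diameter has centre (0.5, 1.5) and r² = 410/4 = 102.5.
Check C: distance² to centre = 12.5 ≤ 102.5, so it lies inside.
All remaining points lie in this disk, and no smaller disk contains both endpoints, so this is the minimum enclosing circle.
Diameter = 2r = 2√(102.5) ≈ 20.25.

20.25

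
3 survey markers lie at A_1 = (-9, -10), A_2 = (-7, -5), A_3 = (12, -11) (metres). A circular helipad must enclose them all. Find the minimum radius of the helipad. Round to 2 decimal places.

Side lengths²: A_1A_2² = 29, A_1A_3² = 442, A_2A_3² = 397.
Since A_1A_3² = 442 ≥ 397 + 29 = 426, the angle opposite A_1A_3 is not acute, so the smallest enclosing circle has A_1A_3 as diameter.
Centre = midpoint of A_1A_3 = (1.5, -10.5), r² = 442/4 = 110.5.
r = √(110.5) ≈ 10.51.

10.51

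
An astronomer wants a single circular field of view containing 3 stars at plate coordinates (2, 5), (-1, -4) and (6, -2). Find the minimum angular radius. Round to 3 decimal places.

Call the three points A, B, C in the order given.
Side lengths²: AB² = 90, AC² = 65, BC² = 53.
Since AB² = 90 < 65 + 53 = 118, the triangle is acute, so the smallest enclosing circle is the circumcircle.
Circumcentre = (61/38, 5/38), r² = 17225/722.
r = √(17225/722) ≈ 4.884.

4.884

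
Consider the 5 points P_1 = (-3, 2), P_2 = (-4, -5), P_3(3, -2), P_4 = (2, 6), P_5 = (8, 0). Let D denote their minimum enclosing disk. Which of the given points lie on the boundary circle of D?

P_2, P_4, P_5

By Welzl's lemma the MEC is supported by two points (diametrically opposite) or three points (on a circumcircle).
The minimum enclosing circle is determined by three boundary points: P_2, P_4, P_5.
Their circumcentre is (43/34, -25/34) with r² = 26533/578.
The farthest remaining point P_1 is at distance² 14837/578 ≤ 26533/578.
The points at distance exactly r from the centre are P_2, P_4, P_5 — 3 points.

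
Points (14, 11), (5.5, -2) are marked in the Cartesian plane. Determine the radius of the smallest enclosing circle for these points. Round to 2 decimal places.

The smallest circle enclosing two points has them as diameter endpoints.
Centre = midpoint = (9.75, 4.5); r² = |(14, 11)−(5.5, -2)|²/4 = 241.25/4 = 60.3125.
r = √(60.3125) ≈ 7.77.

7.77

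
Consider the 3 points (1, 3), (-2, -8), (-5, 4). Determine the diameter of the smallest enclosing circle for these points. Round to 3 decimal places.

12.433

Call the three points A, B, C in the order given.
Side lengths²: AB² = 130, AC² = 37, BC² = 153.
Since BC² = 153 < 130 + 37 = 167, the triangle is acute, so the smallest enclosing circle is the circumcircle.
Circumcentre = (-133/46, -85/46), r² = 40885/1058.
Diameter = 2r = 2√(40885/1058) ≈ 12.433.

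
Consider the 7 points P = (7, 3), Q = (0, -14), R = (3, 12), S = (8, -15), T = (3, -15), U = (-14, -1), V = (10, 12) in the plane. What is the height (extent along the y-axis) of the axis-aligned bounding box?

27

max y = 12, min y = -15, so height = 27.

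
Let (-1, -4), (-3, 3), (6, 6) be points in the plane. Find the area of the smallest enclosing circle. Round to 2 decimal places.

117.02

Call the three points A, B, C in the order given.
Side lengths²: AB² = 53, AC² = 149, BC² = 90.
Since AC² = 149 ≥ 90 + 53 = 143, the angle opposite AC is not acute, so the smallest enclosing circle has AC as diameter.
Centre = midpoint of AC = (2.5, 1), r² = 149/4 = 37.25.
Area = π·r² = π·37.25 ≈ 117.02.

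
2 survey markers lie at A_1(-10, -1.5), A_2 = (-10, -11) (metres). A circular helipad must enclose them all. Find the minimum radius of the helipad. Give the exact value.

The smallest circle enclosing two points has them as diameter endpoints.
Centre = midpoint = (-10, -6.25); r² = |A_1A_2|²/4 = 90.25/4 = 22.5625.
r = √(22.5625) = 4.75.

4.75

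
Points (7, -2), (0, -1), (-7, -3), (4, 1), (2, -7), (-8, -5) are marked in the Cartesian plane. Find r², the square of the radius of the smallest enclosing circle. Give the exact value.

58.5

The minimum enclosing circle of a finite set is fixed by two of the points (as a diameter) or three (as a circumcircle).
The farthest pair is (7, -2)–(-8, -5) with squared distance 234. The circle on this segment as diameter has centre (-0.5, -3.5) and r² = 234/4 = 58.5.
Check (0, -1): distance² to centre = 6.5 ≤ 58.5, so it lies inside.
All remaining points lie in this disk, and no smaller disk contains both endpoints, so this is the minimum enclosing circle.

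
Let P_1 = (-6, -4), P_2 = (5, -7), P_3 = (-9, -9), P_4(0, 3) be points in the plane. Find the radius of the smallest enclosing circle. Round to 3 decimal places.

A smallest enclosing disk is always determined by at most three of the input points on its boundary.
The minimum enclosing circle is determined by three boundary points: P_2, P_3, P_4.
Their circumcentre is (-2.5, -4.5) with r² = 62.5.
The farthest remaining point P_1 is at distance² 12.5 ≤ 62.5.
r = √(62.5) ≈ 7.906.

7.906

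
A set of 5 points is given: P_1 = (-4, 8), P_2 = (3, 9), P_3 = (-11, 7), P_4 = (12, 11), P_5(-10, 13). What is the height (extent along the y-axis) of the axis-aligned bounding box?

6

max y = 13, min y = 7, so height = 6.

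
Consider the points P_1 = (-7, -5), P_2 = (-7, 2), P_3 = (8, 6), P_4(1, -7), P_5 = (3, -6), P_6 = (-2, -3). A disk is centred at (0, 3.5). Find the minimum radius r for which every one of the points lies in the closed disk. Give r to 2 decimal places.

The required radius is the distance from (0, 3.5) to the farthest point.
Squared distances: 121.25, 51.25, 70.25, 111.25, 99.25, 46.25.
Maximum is 121.25, attained at P_1.
r = √(121.25) ≈ 11.01.

11.01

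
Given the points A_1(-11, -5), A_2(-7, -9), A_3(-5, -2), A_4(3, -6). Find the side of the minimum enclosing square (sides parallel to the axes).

14

The bounding box has width 14 and height 7.
An axis-aligned square enclosing the set must have side ≥ max(width, height).
So the minimum side is max(14, 7) = 14.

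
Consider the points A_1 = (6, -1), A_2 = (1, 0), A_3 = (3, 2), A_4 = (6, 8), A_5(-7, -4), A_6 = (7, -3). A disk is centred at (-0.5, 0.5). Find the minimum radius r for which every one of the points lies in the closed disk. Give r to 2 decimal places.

The required radius is the distance from (-0.5, 0.5) to the farthest point.
Squared distances: 44.5, 2.5, 14.5, 98.5, 62.5, 68.5.
Maximum is 98.5, attained at A_4.
r = √(98.5) ≈ 9.92.

9.92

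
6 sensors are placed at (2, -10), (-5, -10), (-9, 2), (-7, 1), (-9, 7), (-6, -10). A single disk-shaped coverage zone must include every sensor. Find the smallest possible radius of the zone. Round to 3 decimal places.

10.124

The farthest pair is (2, -10)–(-9, 7) with squared distance 410. The circle on this segment as diameter has centre (-3.5, -1.5) and r² = 410/4 = 102.5.
Check (-5, -10): distance² to centre = 74.5 ≤ 102.5, so it lies inside.
All remaining points lie in this disk, and no smaller disk contains both endpoints, so this is the minimum enclosing circle.
r = √(102.5) ≈ 10.124.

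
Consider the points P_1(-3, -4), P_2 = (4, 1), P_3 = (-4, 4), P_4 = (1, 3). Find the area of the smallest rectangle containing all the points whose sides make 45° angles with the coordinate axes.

66

In coordinates u = x + y, v = x − y the rectangle is axis-aligned; the map (x,y)→(u,v) scales areas by 2.
u-values: -7, 5, 0, 4; range = 5 − (-7) = 12.
v-values: 1, 3, -8, -2; range = 3 − (-8) = 11.
Area = (12 × 11) / 2 = 66.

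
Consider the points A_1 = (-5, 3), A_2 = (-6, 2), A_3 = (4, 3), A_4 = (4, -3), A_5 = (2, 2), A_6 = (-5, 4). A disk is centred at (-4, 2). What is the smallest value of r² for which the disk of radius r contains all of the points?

The required radius is the distance from (-4, 2) to the farthest point.
Squared distances: 2, 4, 65, 89, 36, 5.
Maximum is 89, attained at A_4.

89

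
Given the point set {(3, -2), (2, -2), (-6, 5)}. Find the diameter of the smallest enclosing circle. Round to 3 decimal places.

11.402

Call the three points A, B, C in the order given.
Side lengths²: AB² = 1, AC² = 130, BC² = 113.
Since AC² = 130 ≥ 113 + 1 = 114, the angle opposite AC is not acute, so the smallest enclosing circle has AC as diameter.
Centre = midpoint of AC = (-1.5, 1.5), r² = 130/4 = 32.5.
Diameter = 2r = 2√(32.5) ≈ 11.402.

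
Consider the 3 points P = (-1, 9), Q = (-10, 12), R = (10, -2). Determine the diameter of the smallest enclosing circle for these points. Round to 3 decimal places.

24.413

Side lengths²: PQ² = 90, PR² = 242, QR² = 596.
Since QR² = 596 ≥ 242 + 90 = 332, the angle opposite QR is not acute, so the smallest enclosing circle has QR as diameter.
Centre = midpoint of QR = (0, 5), r² = 596/4 = 149.
Diameter = 2r = 2√149 ≈ 24.413.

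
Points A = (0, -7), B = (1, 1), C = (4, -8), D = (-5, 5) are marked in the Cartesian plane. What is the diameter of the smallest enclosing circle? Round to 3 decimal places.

The minimum enclosing circle of a finite set is fixed by two of the points (as a diameter) or three (as a circumcircle).
The farthest pair is C–D with squared distance 250. The circle on this segment as diameter has centre (-0.5, -1.5) and r² = 250/4 = 62.5.
Check A: distance² to centre = 30.5 ≤ 62.5, so it lies inside.
All remaining points lie in this disk, and no smaller disk contains both endpoints, so this is the minimum enclosing circle.
Diameter = 2r = 2√(62.5) ≈ 15.811.

15.811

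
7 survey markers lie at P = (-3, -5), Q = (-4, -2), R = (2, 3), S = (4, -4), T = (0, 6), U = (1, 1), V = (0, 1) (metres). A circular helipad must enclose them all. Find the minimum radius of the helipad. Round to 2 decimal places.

By Welzl's lemma the MEC is supported by two points (diametrically opposite) or three points (on a circumcircle).
The minimum enclosing circle is determined by three boundary points: P, S, T.
Their circumcentre is (-6/37, 5/37) with r² = 47125/1369.
The farthest remaining point Q is at distance² 26405/1369 ≤ 47125/1369.
r = √(47125/1369) ≈ 5.87.

5.87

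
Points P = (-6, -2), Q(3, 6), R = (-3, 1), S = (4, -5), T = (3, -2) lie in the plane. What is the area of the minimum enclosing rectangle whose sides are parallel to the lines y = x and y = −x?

110.5

In coordinates u = x + y, v = x − y the rectangle is axis-aligned; the map (x,y)→(u,v) scales areas by 2.
u-values: -8, 9, -2, -1, 1; range = 9 − (-8) = 17.
v-values: -4, -3, -4, 9, 5; range = 9 − (-4) = 13.
Area = (17 × 13) / 2 = 110.5.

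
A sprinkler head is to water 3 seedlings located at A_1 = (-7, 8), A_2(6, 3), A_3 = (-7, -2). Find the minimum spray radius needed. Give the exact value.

97/13

Side lengths²: A_1A_2² = 194, A_1A_3² = 100, A_2A_3² = 194.
Since A_2A_3² = 194 < 194 + 100 = 294, the triangle is acute, so the smallest enclosing circle is the circumcircle.
Circumcentre = (-19/13, 3), r² = 9409/169.
r = √(9409/169) = 97/13.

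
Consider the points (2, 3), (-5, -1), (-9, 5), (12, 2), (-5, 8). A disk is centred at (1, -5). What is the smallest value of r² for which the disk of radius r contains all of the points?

205

The required radius is the distance from (1, -5) to the farthest point.
Squared distances: 65, 52, 200, 170, 205.
Maximum is 205, attained at (-5, 8).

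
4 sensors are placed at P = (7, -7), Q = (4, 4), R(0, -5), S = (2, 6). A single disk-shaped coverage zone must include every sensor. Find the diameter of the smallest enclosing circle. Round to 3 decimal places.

The minimum enclosing circle of a finite set is fixed by two of the points (as a diameter) or three (as a circumcircle).
The farthest pair is P–S with squared distance 194. The circle on this segment as diameter has centre (4.5, -0.5) and r² = 194/4 = 48.5.
Check Q: distance² to centre = 20.5 ≤ 48.5, so it lies inside.
All remaining points lie in this disk, and no smaller disk contains both endpoints, so this is the minimum enclosing circle.
Diameter = 2r = 2√(48.5) ≈ 13.928.

13.928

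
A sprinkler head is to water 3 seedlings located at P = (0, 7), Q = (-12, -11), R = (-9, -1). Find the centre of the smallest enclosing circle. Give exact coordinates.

Side lengths²: PQ² = 468, PR² = 145, QR² = 109.
Since PQ² = 468 ≥ 145 + 109 = 254, the angle opposite PQ is not acute, so the smallest enclosing circle has PQ as diameter.
Centre = midpoint of PQ = (-6, -2), r² = 468/4 = 117.
Centre = (-6, -2).

(-6, -2)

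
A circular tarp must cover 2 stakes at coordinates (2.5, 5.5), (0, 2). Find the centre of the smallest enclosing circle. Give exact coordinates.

(1.25, 3.75)

The smallest circle enclosing two points has them as diameter endpoints.
Centre = midpoint = (1.25, 3.75); r² = |(2.5, 5.5)−(0, 2)|²/4 = 18.5/4 = 4.625.
Centre = (1.25, 3.75).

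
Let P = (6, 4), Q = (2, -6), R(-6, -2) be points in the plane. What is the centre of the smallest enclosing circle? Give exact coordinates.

Side lengths²: PQ² = 116, PR² = 180, QR² = 80.
Since PR² = 180 < 116 + 80 = 196, the triangle is acute, so the smallest enclosing circle is the circumcircle.
Circumcentre = (0.25, 0.5), r² = 45.3125.
Centre = (0.25, 0.5).

(0.25, 0.5)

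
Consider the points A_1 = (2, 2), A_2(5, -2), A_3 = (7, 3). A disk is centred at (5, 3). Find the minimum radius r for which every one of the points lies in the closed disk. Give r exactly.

5

The required radius is the distance from (5, 3) to the farthest point.
Squared distances: 10, 25, 4.
Maximum is 25, attained at A_2.
r = √25 = 5.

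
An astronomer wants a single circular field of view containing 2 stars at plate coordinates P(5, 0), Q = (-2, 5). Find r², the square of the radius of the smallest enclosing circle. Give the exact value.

18.5

The smallest circle enclosing two points has them as diameter endpoints.
Centre = midpoint = (1.5, 2.5); r² = |PQ|²/4 = 74/4 = 18.5.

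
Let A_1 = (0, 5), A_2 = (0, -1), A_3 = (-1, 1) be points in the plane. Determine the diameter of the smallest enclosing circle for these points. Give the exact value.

Side lengths²: A_1A_2² = 36, A_1A_3² = 17, A_2A_3² = 5.
Since A_1A_2² = 36 ≥ 17 + 5 = 22, the angle opposite A_1A_2 is not acute, so the smallest enclosing circle has A_1A_2 as diameter.
Centre = midpoint of A_1A_2 = (0, 2), r² = 36/4 = 9.
Diameter = 2r = 2√9 = 6.

6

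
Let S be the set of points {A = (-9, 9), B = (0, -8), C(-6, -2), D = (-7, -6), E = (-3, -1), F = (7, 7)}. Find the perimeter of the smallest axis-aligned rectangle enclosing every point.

Width = max x − min x = 7 − (-9) = 16.
Height = max y − min y = 9 − (-8) = 17.
Perimeter = 2(16 + 17) = 66.

66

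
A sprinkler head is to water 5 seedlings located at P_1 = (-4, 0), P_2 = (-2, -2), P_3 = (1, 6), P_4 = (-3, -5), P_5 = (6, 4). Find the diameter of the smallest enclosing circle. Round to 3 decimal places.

A smallest enclosing disk is always determined by at most three of the input points on its boundary.
The minimum enclosing circle is determined by three boundary points: P_3, P_4, P_5.
Their circumcentre is (19/14, -5/14) with r² = 3973/98.
The farthest remaining point P_1 is at distance² 2825/98 ≤ 3973/98.
Diameter = 2r = 2√(3973/98) ≈ 12.734.

12.734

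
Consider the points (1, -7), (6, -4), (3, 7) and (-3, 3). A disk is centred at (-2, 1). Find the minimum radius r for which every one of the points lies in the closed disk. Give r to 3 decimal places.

9.434

The required radius is the distance from (-2, 1) to the farthest point.
Squared distances: 73, 89, 61, 5.
Maximum is 89, attained at (6, -4).
r = √89 ≈ 9.434.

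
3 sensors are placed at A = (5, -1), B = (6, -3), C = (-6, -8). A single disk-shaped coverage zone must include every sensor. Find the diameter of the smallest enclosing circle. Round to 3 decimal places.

13.069

Side lengths²: AB² = 5, AC² = 170, BC² = 169.
Since AC² = 170 < 169 + 5 = 174, the triangle is acute, so the smallest enclosing circle is the circumcircle.
Circumcentre = (-15/58, -283/58), r² = 71825/1682.
Diameter = 2r = 2√(71825/1682) ≈ 13.069.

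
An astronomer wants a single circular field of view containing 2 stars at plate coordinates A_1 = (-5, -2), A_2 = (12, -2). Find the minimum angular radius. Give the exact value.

8.5

The smallest circle enclosing two points has them as diameter endpoints.
Centre = midpoint = (3.5, -2); r² = |A_1A_2|²/4 = 289/4 = 72.25.
r = √(72.25) = 8.5.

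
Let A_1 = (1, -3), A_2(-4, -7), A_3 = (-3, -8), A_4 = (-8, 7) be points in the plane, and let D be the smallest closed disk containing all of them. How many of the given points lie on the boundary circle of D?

2

A smallest enclosing disk is always determined by at most three of the input points on its boundary.
The farthest pair is A_3–A_4 with squared distance 250. The circle on this segment as diameter has centre (-5.5, -0.5) and r² = 250/4 = 62.5.
Check A_1: distance² to centre = 48.5 ≤ 62.5, so it lies inside.
All remaining points lie in this disk, and no smaller disk contains both endpoints, so this is the minimum enclosing circle.
The points at distance exactly r from the centre are A_3, A_4 — 2 points.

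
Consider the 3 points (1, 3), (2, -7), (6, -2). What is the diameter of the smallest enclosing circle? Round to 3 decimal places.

Call the three points A, B, C in the order given.
Side lengths²: AB² = 101, AC² = 50, BC² = 41.
Since AB² = 101 ≥ 50 + 41 = 91, the angle opposite AB is not acute, so the smallest enclosing circle has AB as diameter.
Centre = midpoint of AB = (1.5, -2), r² = 101/4 = 25.25.
Diameter = 2r = 2√(25.25) ≈ 10.050.

10.050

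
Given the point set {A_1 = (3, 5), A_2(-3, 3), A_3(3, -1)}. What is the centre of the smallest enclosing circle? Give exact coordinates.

Side lengths²: A_1A_2² = 40, A_1A_3² = 36, A_2A_3² = 52.
Since A_2A_3² = 52 < 40 + 36 = 76, the triangle is acute, so the smallest enclosing circle is the circumcircle.
Circumcentre = (2/3, 2), r² = 130/9.
Centre = (2/3, 2).

(2/3, 2)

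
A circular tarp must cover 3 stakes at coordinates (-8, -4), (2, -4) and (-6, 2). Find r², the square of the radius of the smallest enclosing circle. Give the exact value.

250/9

Call the three points A, B, C in the order given.
Side lengths²: AB² = 100, AC² = 40, BC² = 100.
Since BC² = 100 < 100 + 40 = 140, the triangle is acute, so the smallest enclosing circle is the circumcircle.
Circumcentre = (-3, -7/3), r² = 250/9.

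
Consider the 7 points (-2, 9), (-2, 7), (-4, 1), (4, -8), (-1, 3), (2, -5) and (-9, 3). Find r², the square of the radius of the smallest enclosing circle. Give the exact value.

By Welzl's lemma the MEC is supported by two points (diametrically opposite) or three points (on a circumcircle).
The minimum enclosing circle is determined by three boundary points: (-2, 9), (4, -8), (-9, 3).
Their circumcentre is (-23/62, 1/62) with r² = 160225/1922.
The farthest remaining point (-2, 7) is at distance² 98845/1922 ≤ 160225/1922.

160225/1922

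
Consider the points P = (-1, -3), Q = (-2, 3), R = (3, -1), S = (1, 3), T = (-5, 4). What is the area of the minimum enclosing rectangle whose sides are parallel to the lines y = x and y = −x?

In coordinates u = x + y, v = x − y the rectangle is axis-aligned; the map (x,y)→(u,v) scales areas by 2.
u-values: -4, 1, 2, 4, -1; range = 4 − (-4) = 8.
v-values: 2, -5, 4, -2, -9; range = 4 − (-9) = 13.
Area = (8 × 13) / 2 = 52.

52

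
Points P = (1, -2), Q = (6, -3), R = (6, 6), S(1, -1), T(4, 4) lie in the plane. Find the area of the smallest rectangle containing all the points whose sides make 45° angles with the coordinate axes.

58.5

In coordinates u = x + y, v = x − y the rectangle is axis-aligned; the map (x,y)→(u,v) scales areas by 2.
u-values: -1, 3, 12, 0, 8; range = 12 − (-1) = 13.
v-values: 3, 9, 0, 2, 0; range = 9 − 0 = 9.
Area = (13 × 9) / 2 = 58.5.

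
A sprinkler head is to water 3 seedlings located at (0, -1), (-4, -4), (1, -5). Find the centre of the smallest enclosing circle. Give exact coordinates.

(-49/38, -131/38)

Call the three points A, B, C in the order given.
Side lengths²: AB² = 25, AC² = 17, BC² = 26.
Since BC² = 26 < 25 + 17 = 42, the triangle is acute, so the smallest enclosing circle is the circumcircle.
Circumcentre = (-49/38, -131/38), r² = 5525/722.
Centre = (-49/38, -131/38).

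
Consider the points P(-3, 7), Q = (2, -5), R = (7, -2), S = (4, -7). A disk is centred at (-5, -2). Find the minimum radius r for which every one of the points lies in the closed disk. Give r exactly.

The required radius is the distance from (-5, -2) to the farthest point.
Squared distances: 85, 58, 144, 106.
Maximum is 144, attained at R.
r = √144 = 12.

12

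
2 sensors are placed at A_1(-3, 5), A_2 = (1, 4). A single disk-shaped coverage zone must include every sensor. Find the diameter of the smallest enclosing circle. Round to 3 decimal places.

The smallest circle enclosing two points has them as diameter endpoints.
Centre = midpoint = (-1, 4.5); r² = |A_1A_2|²/4 = 17/4 = 4.25.
Diameter = 2r = 2√(4.25) ≈ 4.123.

4.123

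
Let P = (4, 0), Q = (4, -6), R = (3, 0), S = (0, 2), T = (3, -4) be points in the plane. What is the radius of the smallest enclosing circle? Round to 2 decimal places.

The minimum enclosing circle of a finite set is fixed by two of the points (as a diameter) or three (as a circumcircle).
The farthest pair is Q–S with squared distance 80. The circle on this segment as diameter has centre (2, -2) and r² = 80/4 = 20.
Check P: distance² to centre = 8 ≤ 20, so it lies inside.
All remaining points lie in this disk, and no smaller disk contains both endpoints, so this is the minimum enclosing circle.
r = √20 ≈ 4.47.

4.47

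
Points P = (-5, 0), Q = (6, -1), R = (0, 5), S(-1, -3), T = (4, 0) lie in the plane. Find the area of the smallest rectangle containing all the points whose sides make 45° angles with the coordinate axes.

In coordinates u = x + y, v = x − y the rectangle is axis-aligned; the map (x,y)→(u,v) scales areas by 2.
u-values: -5, 5, 5, -4, 4; range = 5 − (-5) = 10.
v-values: -5, 7, -5, 2, 4; range = 7 − (-5) = 12.
Area = (10 × 12) / 2 = 60.

60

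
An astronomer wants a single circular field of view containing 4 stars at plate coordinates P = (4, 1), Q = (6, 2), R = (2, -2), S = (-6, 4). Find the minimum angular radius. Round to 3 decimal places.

6.083

The minimum enclosing circle of a finite set is fixed by two of the points (as a diameter) or three (as a circumcircle).
The farthest pair is Q–S with squared distance 148. The circle on this segment as diameter has centre (0, 3) and r² = 148/4 = 37.
Check P: distance² to centre = 20 ≤ 37, so it lies inside.
All remaining points lie in this disk, and no smaller disk contains both endpoints, so this is the minimum enclosing circle.
r = √37 ≈ 6.083.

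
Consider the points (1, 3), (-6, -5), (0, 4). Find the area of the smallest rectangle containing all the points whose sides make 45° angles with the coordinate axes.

In coordinates u = x + y, v = x − y the rectangle is axis-aligned; the map (x,y)→(u,v) scales areas by 2.
u-values: 4, -11, 4; range = 4 − (-11) = 15.
v-values: -2, -1, -4; range = -1 − (-4) = 3.
Area = (15 × 3) / 2 = 22.5.

22.5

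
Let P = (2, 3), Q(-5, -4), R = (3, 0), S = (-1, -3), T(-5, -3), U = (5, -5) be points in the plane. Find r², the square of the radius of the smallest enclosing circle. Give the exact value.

The minimum enclosing circle of a finite set is fixed by two of the points (as a diameter) or three (as a circumcircle).
The minimum enclosing circle is determined by three boundary points: P, Q, U.
Their circumcentre is (5/22, -49/22) with r² = 7373/242.
The farthest remaining point T is at distance² 6757/242 ≤ 7373/242.

7373/242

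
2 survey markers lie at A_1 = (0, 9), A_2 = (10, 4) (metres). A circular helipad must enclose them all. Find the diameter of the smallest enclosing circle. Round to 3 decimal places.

11.180

The smallest circle enclosing two points has them as diameter endpoints.
Centre = midpoint = (5, 6.5); r² = |A_1A_2|²/4 = 125/4 = 31.25.
Diameter = 2r = 2√(31.25) ≈ 11.180.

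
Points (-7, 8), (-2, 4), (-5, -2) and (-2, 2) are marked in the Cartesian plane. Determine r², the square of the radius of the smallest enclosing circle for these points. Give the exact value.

26

By Welzl's lemma the MEC is supported by two points (diametrically opposite) or three points (on a circumcircle).
The farthest pair is (-7, 8)–(-5, -2) with squared distance 104. The circle on this segment as diameter has centre (-6, 3) and r² = 104/4 = 26.
Check (-2, 4): distance² to centre = 17 ≤ 26, so it lies inside.
All remaining points lie in this disk, and no smaller disk contains both endpoints, so this is the minimum enclosing circle.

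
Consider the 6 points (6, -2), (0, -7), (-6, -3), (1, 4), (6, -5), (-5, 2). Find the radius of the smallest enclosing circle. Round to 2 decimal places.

6.52

The minimum enclosing circle of a finite set is fixed by two of the points (as a diameter) or three (as a circumcircle).
The minimum enclosing circle is determined by three boundary points: (-6, -3), (6, -5), (-5, 2).
Their circumcentre is (12/31, -52/31) with r² = 40885/961.
The farthest remaining point (1, 4) is at distance² 31337/961 ≤ 40885/961.
r = √(40885/961) ≈ 6.52.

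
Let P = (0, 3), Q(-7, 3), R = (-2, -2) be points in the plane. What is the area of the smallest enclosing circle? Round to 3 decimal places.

Side lengths²: PQ² = 49, PR² = 29, QR² = 50.
Since QR² = 50 < 49 + 29 = 78, the triangle is acute, so the smallest enclosing circle is the circumcircle.
Circumcentre = (-3.5, 1.5), r² = 14.5.
Area = π·r² = π·14.5 ≈ 45.553.

45.553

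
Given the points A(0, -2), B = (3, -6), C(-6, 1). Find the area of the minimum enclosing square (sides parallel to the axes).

The bounding box has width 9 and height 7.
An axis-aligned square enclosing the set must have side ≥ max(width, height).
So the minimum side is max(9, 7) = 9.
Area = 9² = 81.

81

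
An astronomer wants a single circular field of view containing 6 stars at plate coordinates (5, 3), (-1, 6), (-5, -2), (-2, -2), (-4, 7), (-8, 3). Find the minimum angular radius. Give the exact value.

6.5

By Welzl's lemma the MEC is supported by two points (diametrically opposite) or three points (on a circumcircle).
The farthest pair is (5, 3)–(-8, 3) with squared distance 169. The circle on this segment as diameter has centre (-1.5, 3) and r² = 169/4 = 42.25.
Check (-1, 6): distance² to centre = 9.25 ≤ 42.25, so it lies inside.
All remaining points lie in this disk, and no smaller disk contains both endpoints, so this is the minimum enclosing circle.
r = √(42.25) = 6.5.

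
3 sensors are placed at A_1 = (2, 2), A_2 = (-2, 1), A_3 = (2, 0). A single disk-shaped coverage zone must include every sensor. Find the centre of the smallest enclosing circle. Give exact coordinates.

Side lengths²: A_1A_2² = 17, A_1A_3² = 4, A_2A_3² = 17.
Since A_2A_3² = 17 < 17 + 4 = 21, the triangle is acute, so the smallest enclosing circle is the circumcircle.
Circumcentre = (0.125, 1), r² = 4.515625.
Centre = (0.125, 1).

(0.125, 1)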